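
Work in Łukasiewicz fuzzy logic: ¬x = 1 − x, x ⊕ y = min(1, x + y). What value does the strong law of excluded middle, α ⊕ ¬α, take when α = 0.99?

¬α = 1 − 0.99 = 0.01
α ⊕ ¬α = min(1, 0.99 + 0.01) = min(1, 1.00) = 1.00
(As expected: always 1 in Ł∞ since a ⊕ (1−a) = 1.)

1.00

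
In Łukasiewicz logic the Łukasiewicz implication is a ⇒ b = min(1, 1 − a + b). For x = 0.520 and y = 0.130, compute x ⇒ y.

0.610

x ⇒ y = min(1, 1 − 0.520 + 0.130) = min(1, 0.610) = 0.610
For comparison, the Gödel implication (1 if a ≤ b else b) would give 0.130.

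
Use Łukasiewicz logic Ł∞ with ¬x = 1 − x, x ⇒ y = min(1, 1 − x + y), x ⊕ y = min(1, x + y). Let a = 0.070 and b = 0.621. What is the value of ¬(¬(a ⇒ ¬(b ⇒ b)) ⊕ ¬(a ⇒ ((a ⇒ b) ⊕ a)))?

0.930

b ⇒ b = min(1, 1 − 0.621 + 0.621) = min(1, 1.000) = 1.000
¬(b ⇒ b) = 1 − 1.000 = 0.000
a ⇒ ¬(b ⇒ b) = min(1, 1 − 0.070 + 0.000) = min(1, 0.930) = 0.930
¬(a ⇒ ¬(b ⇒ b)) = 1 − 0.930 = 0.070
a ⇒ b = min(1, 1 − 0.070 + 0.621) = min(1, 1.551) = 1.000
(a ⇒ b) ⊕ a = min(1, 1.000 + 0.070) = min(1, 1.070) = 1.000
a ⇒ ((a ⇒ b) ⊕ a) = min(1, 1 − 0.070 + 1.000) = min(1, 1.930) = 1.000
¬(a ⇒ ((a ⇒ b) ⊕ a)) = 1 − 1.000 = 0.000
¬(a ⇒ ¬(b ⇒ b)) ⊕ ¬(a ⇒ ((a ⇒ b) ⊕ a)) = min(1, 0.070 + 0.000) = min(1, 0.070) = 0.070
¬(¬(a ⇒ ¬(b ⇒ b)) ⊕ ¬(a ⇒ ((a ⇒ b) ⊕ a))) = 1 − 0.070 = 0.930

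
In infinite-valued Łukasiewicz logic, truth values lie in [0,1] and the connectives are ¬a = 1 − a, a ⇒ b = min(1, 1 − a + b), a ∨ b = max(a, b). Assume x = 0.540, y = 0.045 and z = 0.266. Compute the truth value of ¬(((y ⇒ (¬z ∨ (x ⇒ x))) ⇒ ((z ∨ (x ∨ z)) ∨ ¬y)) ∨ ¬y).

¬z = 1 − 0.266 = 0.734
x ⇒ x = min(1, 1 − 0.540 + 0.540) = min(1, 1.000) = 1.000
¬z ∨ (x ⇒ x) = max(0.734, 1.000) = 1.000
y ⇒ (¬z ∨ (x ⇒ x)) = min(1, 1 − 0.045 + 1.000) = min(1, 1.955) = 1.000
x ∨ z = max(0.540, 0.266) = 0.540
z ∨ (x ∨ z) = max(0.266, 0.540) = 0.540
¬y = 1 − 0.045 = 0.955
(z ∨ (x ∨ z)) ∨ ¬y = max(0.540, 0.955) = 0.955
(y ⇒ (¬z ∨ (x ⇒ x))) ⇒ ((z ∨ (x ∨ z)) ∨ ¬y) = min(1, 1 − 1.000 + 0.955) = min(1, 0.955) = 0.955
((y ⇒ (¬z ∨ (x ⇒ x))) ⇒ ((z ∨ (x ∨ z)) ∨ ¬y)) ∨ ¬y = max(0.955, 0.955) = 0.955
¬(((y ⇒ (¬z ∨ (x ⇒ x))) ⇒ ((z ∨ (x ∨ z)) ∨ ¬y)) ∨ ¬y) = 1 − 0.955 = 0.045

0.045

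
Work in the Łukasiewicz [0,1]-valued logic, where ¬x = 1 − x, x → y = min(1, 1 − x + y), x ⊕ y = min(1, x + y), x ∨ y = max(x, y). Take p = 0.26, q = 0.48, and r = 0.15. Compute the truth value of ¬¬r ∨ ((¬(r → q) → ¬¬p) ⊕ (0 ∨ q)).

1.00

¬r = 1 − 0.15 = 0.85
¬¬r = 1 − 0.85 = 0.15
r → q = min(1, 1 − 0.15 + 0.48) = min(1, 1.33) = 1.00
¬(r → q) = 1 − 1.00 = 0.00
¬p = 1 − 0.26 = 0.74
¬¬p = 1 − 0.74 = 0.26
¬(r → q) → ¬¬p = min(1, 1 − 0.00 + 0.26) = min(1, 1.26) = 1.00
0 ∨ q = max(0.00, 0.48) = 0.48
(¬(r → q) → ¬¬p) ⊕ (0 ∨ q) = min(1, 1.00 + 0.48) = min(1, 1.48) = 1.00
¬¬r ∨ ((¬(r → q) → ¬¬p) ⊕ (0 ∨ q)) = max(0.15, 1.00) = 1.00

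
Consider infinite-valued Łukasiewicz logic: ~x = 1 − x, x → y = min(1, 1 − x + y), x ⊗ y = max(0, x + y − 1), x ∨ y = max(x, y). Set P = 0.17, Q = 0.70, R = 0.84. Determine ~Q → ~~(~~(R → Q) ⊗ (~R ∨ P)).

0.73

~Q = 1 − 0.70 = 0.30
R → Q = min(1, 1 − 0.84 + 0.70) = min(1, 0.86) = 0.86
~(R → Q) = 1 − 0.86 = 0.14
~~(R → Q) = 1 − 0.14 = 0.86
~R = 1 − 0.84 = 0.16
~R ∨ P = max(0.16, 0.17) = 0.17
~~(R → Q) ⊗ (~R ∨ P) = max(0, 0.86 + 0.17 − 1) = max(0, 0.03) = 0.03
~(~~(R → Q) ⊗ (~R ∨ P)) = 1 − 0.03 = 0.97
~~(~~(R → Q) ⊗ (~R ∨ P)) = 1 − 0.97 = 0.03
~Q → ~~(~~(R → Q) ⊗ (~R ∨ P)) = min(1, 1 − 0.30 + 0.03) = min(1, 0.73) = 0.73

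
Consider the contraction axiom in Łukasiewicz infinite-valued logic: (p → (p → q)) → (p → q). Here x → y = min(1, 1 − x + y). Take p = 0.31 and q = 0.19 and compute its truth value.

0.88

p → q = min(1, 1 − 0.31 + 0.19) = min(1, 0.88) = 0.88
p → (p → q) = min(1, 1 − 0.31 + 0.88) = min(1, 1.57) = 1.00
(p → (p → q)) → (p → q) = min(1, 1 − 1.00 + 0.88) = min(1, 0.88) = 0.88
(The value 0.88 < 1 shows this instance is not satisfied; fails in Ł∞ (the t-norm is not idempotent).)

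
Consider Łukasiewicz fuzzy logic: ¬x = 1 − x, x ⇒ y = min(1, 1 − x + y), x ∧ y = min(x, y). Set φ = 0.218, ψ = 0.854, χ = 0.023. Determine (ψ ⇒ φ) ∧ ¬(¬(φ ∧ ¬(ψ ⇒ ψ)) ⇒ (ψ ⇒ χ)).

ψ ⇒ φ = min(1, 1 − 0.854 + 0.218) = min(1, 0.364) = 0.364
ψ ⇒ ψ = min(1, 1 − 0.854 + 0.854) = min(1, 1.000) = 1.000
¬(ψ ⇒ ψ) = 1 − 1.000 = 0.000
φ ∧ ¬(ψ ⇒ ψ) = min(0.218, 0.000) = 0.000
¬(φ ∧ ¬(ψ ⇒ ψ)) = 1 − 0.000 = 1.000
ψ ⇒ χ = min(1, 1 − 0.854 + 0.023) = min(1, 0.169) = 0.169
¬(φ ∧ ¬(ψ ⇒ ψ)) ⇒ (ψ ⇒ χ) = min(1, 1 − 1.000 + 0.169) = min(1, 0.169) = 0.169
¬(¬(φ ∧ ¬(ψ ⇒ ψ)) ⇒ (ψ ⇒ χ)) = 1 − 0.169 = 0.831
(ψ ⇒ φ) ∧ ¬(¬(φ ∧ ¬(ψ ⇒ ψ)) ⇒ (ψ ⇒ χ)) = min(0.364, 0.831) = 0.364

0.364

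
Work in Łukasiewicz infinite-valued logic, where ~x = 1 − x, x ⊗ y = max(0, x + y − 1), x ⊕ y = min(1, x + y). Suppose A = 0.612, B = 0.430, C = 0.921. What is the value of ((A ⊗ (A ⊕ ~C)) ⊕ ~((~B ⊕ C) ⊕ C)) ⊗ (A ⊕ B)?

0.303

~C = 1 − 0.921 = 0.079
A ⊕ ~C = min(1, 0.612 + 0.079) = min(1, 0.691) = 0.691
A ⊗ (A ⊕ ~C) = max(0, 0.612 + 0.691 − 1) = max(0, 0.303) = 0.303
~B = 1 − 0.430 = 0.570
~B ⊕ C = min(1, 0.570 + 0.921) = min(1, 1.491) = 1.000
(~B ⊕ C) ⊕ C = min(1, 1.000 + 0.921) = min(1, 1.921) = 1.000
~((~B ⊕ C) ⊕ C) = 1 − 1.000 = 0.000
(A ⊗ (A ⊕ ~C)) ⊕ ~((~B ⊕ C) ⊕ C) = min(1, 0.303 + 0.000) = min(1, 0.303) = 0.303
A ⊕ B = min(1, 0.612 + 0.430) = min(1, 1.042) = 1.000
((A ⊗ (A ⊕ ~C)) ⊕ ~((~B ⊕ C) ⊕ C)) ⊗ (A ⊕ B) = max(0, 0.303 + 1.000 − 1) = max(0, 0.303) = 0.303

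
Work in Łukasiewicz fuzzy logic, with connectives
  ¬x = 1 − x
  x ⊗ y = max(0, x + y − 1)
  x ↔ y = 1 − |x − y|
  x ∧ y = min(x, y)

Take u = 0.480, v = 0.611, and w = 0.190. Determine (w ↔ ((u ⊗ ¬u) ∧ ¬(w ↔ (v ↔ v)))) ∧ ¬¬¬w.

¬u = 1 − 0.480 = 0.520
u ⊗ ¬u = max(0, 0.480 + 0.520 − 1) = max(0, 0.000) = 0.000
v ↔ v = 1 − |0.611 − 0.611| = 1 − 0.000 = 1.000
w ↔ (v ↔ v) = 1 − |0.190 − 1.000| = 1 − 0.810 = 0.190
¬(w ↔ (v ↔ v)) = 1 − 0.190 = 0.810
(u ⊗ ¬u) ∧ ¬(w ↔ (v ↔ v)) = min(0.000, 0.810) = 0.000
w ↔ ((u ⊗ ¬u) ∧ ¬(w ↔ (v ↔ v))) = 1 − |0.190 − 0.000| = 1 − 0.190 = 0.810
¬w = 1 − 0.190 = 0.810
¬¬w = 1 − 0.810 = 0.190
¬¬¬w = 1 − 0.190 = 0.810
(w ↔ ((u ⊗ ¬u) ∧ ¬(w ↔ (v ↔ v)))) ∧ ¬¬¬w = min(0.810, 0.810) = 0.810

0.810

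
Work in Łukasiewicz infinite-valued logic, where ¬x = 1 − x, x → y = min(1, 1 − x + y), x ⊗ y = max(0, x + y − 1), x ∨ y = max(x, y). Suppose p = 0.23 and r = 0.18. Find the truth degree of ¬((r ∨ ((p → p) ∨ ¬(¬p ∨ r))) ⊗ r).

p → p = min(1, 1 − 0.23 + 0.23) = min(1, 1.00) = 1.00
¬p = 1 − 0.23 = 0.77
¬p ∨ r = max(0.77, 0.18) = 0.77
¬(¬p ∨ r) = 1 − 0.77 = 0.23
(p → p) ∨ ¬(¬p ∨ r) = max(1.00, 0.23) = 1.00
r ∨ ((p → p) ∨ ¬(¬p ∨ r)) = max(0.18, 1.00) = 1.00
(r ∨ ((p → p) ∨ ¬(¬p ∨ r))) ⊗ r = max(0, 1.00 + 0.18 − 1) = max(0, 0.18) = 0.18
¬((r ∨ ((p → p) ∨ ¬(¬p ∨ r))) ⊗ r) = 1 − 0.18 = 0.82

0.82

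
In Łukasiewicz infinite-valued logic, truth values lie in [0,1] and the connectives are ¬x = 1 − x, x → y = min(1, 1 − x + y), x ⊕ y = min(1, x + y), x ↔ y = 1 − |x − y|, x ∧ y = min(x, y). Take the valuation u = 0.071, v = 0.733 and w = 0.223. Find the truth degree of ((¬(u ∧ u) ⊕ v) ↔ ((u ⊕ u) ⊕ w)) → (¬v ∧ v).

u ∧ u = min(0.071, 0.071) = 0.071
¬(u ∧ u) = 1 − 0.071 = 0.929
¬(u ∧ u) ⊕ v = min(1, 0.929 + 0.733) = min(1, 1.662) = 1.000
u ⊕ u = min(1, 0.071 + 0.071) = min(1, 0.142) = 0.142
(u ⊕ u) ⊕ w = min(1, 0.142 + 0.223) = min(1, 0.365) = 0.365
(¬(u ∧ u) ⊕ v) ↔ ((u ⊕ u) ⊕ w) = 1 − |1.000 − 0.365| = 1 − 0.635 = 0.365
¬v = 1 − 0.733 = 0.267
¬v ∧ v = min(0.267, 0.733) = 0.267
((¬(u ∧ u) ⊕ v) ↔ ((u ⊕ u) ⊕ w)) → (¬v ∧ v) = min(1, 1 − 0.365 + 0.267) = min(1, 0.902) = 0.902

0.902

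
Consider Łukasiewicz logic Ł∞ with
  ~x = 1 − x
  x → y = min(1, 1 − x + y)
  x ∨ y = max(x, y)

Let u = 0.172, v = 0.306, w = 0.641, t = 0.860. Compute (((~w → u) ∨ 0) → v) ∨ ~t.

0.493

~w = 1 − 0.641 = 0.359
~w → u = min(1, 1 − 0.359 + 0.172) = min(1, 0.813) = 0.813
(~w → u) ∨ 0 = max(0.813, 0.000) = 0.813
((~w → u) ∨ 0) → v = min(1, 1 − 0.813 + 0.306) = min(1, 0.493) = 0.493
~t = 1 − 0.860 = 0.140
(((~w → u) ∨ 0) → v) ∨ ~t = max(0.493, 0.140) = 0.493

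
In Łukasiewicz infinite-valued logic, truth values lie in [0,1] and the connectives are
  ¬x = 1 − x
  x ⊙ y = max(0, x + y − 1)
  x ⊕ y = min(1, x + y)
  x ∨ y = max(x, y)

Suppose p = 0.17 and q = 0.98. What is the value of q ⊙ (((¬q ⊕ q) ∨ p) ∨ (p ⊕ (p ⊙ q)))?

0.98

¬q = 1 − 0.98 = 0.02
¬q ⊕ q = min(1, 0.02 + 0.98) = min(1, 1.00) = 1.00
(¬q ⊕ q) ∨ p = max(1.00, 0.17) = 1.00
p ⊙ q = max(0, 0.17 + 0.98 − 1) = max(0, 0.15) = 0.15
p ⊕ (p ⊙ q) = min(1, 0.17 + 0.15) = min(1, 0.32) = 0.32
((¬q ⊕ q) ∨ p) ∨ (p ⊕ (p ⊙ q)) = max(1.00, 0.32) = 1.00
q ⊙ (((¬q ⊕ q) ∨ p) ∨ (p ⊕ (p ⊙ q))) = max(0, 0.98 + 1.00 − 1) = max(0, 0.98) = 0.98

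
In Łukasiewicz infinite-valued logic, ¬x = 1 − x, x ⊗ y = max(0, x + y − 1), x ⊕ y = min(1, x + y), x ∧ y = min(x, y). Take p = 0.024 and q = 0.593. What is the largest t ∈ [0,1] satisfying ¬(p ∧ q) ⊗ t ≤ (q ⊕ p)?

0.641

p ∧ q = min(0.024, 0.593) = 0.024
¬(p ∧ q) = 1 − 0.024 = 0.976
So the left factor is ¬(p ∧ q) = 0.976.
q ⊕ p = min(1, 0.593 + 0.024) = min(1, 0.617) = 0.617
So the right-hand bound is q ⊕ p = 0.617.
The residuum of the Łukasiewicz t-norm gives the supremum: min(1, 1 − 0.976 + 0.617).
1 − 0.976 + 0.617 = 0.641, so t = min(1, 0.641) = 0.641.
Check: 0.976 ⊗ 0.641 = max(0, 0.617) = 0.617 ≤ 0.617.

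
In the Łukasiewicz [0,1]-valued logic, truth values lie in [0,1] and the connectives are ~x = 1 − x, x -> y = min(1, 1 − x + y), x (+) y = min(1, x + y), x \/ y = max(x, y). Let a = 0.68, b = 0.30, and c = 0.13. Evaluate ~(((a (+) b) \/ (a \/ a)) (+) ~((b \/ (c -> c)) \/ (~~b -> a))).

0.02

a (+) b = min(1, 0.68 + 0.30) = min(1, 0.98) = 0.98
a \/ a = max(0.68, 0.68) = 0.68
(a (+) b) \/ (a \/ a) = max(0.98, 0.68) = 0.98
c -> c = min(1, 1 − 0.13 + 0.13) = min(1, 1.00) = 1.00
b \/ (c -> c) = max(0.30, 1.00) = 1.00
~b = 1 − 0.30 = 0.70
~~b = 1 − 0.70 = 0.30
~~b -> a = min(1, 1 − 0.30 + 0.68) = min(1, 1.38) = 1.00
(b \/ (c -> c)) \/ (~~b -> a) = max(1.00, 1.00) = 1.00
~((b \/ (c -> c)) \/ (~~b -> a)) = 1 − 1.00 = 0.00
((a (+) b) \/ (a \/ a)) (+) ~((b \/ (c -> c)) \/ (~~b -> a)) = min(1, 0.98 + 0.00) = min(1, 0.98) = 0.98
~(((a (+) b) \/ (a \/ a)) (+) ~((b \/ (c -> c)) \/ (~~b -> a))) = 1 − 0.98 = 0.02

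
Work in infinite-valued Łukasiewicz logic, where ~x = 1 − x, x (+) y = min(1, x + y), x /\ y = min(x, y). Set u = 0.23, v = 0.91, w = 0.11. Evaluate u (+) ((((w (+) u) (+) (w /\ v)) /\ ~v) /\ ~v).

w (+) u = min(1, 0.11 + 0.23) = min(1, 0.34) = 0.34
w /\ v = min(0.11, 0.91) = 0.11
(w (+) u) (+) (w /\ v) = min(1, 0.34 + 0.11) = min(1, 0.45) = 0.45
~v = 1 − 0.91 = 0.09
((w (+) u) (+) (w /\ v)) /\ ~v = min(0.45, 0.09) = 0.09
(((w (+) u) (+) (w /\ v)) /\ ~v) /\ ~v = min(0.09, 0.09) = 0.09
u (+) ((((w (+) u) (+) (w /\ v)) /\ ~v) /\ ~v) = min(1, 0.23 + 0.09) = min(1, 0.32) = 0.32

0.32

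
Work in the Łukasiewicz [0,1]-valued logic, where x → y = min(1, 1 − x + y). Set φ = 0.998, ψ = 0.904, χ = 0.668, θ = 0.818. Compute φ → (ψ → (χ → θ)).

1.000

χ → θ = min(1, 1 − 0.668 + 0.818) = min(1, 1.150) = 1.000
ψ → (χ → θ) = min(1, 1 − 0.904 + 1.000) = min(1, 1.096) = 1.000
φ → (ψ → (χ → θ)) = min(1, 1 − 0.998 + 1.000) = min(1, 1.002) = 1.000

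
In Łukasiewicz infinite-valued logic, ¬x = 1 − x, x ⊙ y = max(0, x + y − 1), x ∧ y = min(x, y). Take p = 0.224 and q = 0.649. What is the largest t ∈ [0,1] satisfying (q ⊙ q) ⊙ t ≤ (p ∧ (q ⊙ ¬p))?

q ⊙ q = max(0, 0.649 + 0.649 − 1) = max(0, 0.298) = 0.298
So the left factor is q ⊙ q = 0.298.
¬p = 1 − 0.224 = 0.776
q ⊙ ¬p = max(0, 0.649 + 0.776 − 1) = max(0, 0.425) = 0.425
p ∧ (q ⊙ ¬p) = min(0.224, 0.425) = 0.224
So the right-hand bound is p ∧ (q ⊙ ¬p) = 0.224.
The residuum of the Łukasiewicz t-norm gives the supremum: min(1, 1 − 0.298 + 0.224).
1 − 0.298 + 0.224 = 0.926, so t = min(1, 0.926) = 0.926.
Check: 0.298 ⊙ 0.926 = max(0, 0.224) = 0.224 ≤ 0.224.

0.926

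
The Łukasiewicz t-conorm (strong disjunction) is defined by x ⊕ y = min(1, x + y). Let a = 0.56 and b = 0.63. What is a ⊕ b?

1.00

a ⊕ b = min(1, 0.56 + 0.63) = min(1, 1.19) = 1.00
For comparison, the Gödel t-conorm max(x, y) would give 0.63.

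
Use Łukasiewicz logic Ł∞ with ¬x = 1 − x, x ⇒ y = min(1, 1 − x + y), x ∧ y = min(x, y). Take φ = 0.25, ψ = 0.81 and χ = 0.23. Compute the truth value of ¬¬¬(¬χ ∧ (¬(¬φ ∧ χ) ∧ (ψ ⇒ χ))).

0.58

¬χ = 1 − 0.23 = 0.77
¬φ = 1 − 0.25 = 0.75
¬φ ∧ χ = min(0.75, 0.23) = 0.23
¬(¬φ ∧ χ) = 1 − 0.23 = 0.77
ψ ⇒ χ = min(1, 1 − 0.81 + 0.23) = min(1, 0.42) = 0.42
¬(¬φ ∧ χ) ∧ (ψ ⇒ χ) = min(0.77, 0.42) = 0.42
¬χ ∧ (¬(¬φ ∧ χ) ∧ (ψ ⇒ χ)) = min(0.77, 0.42) = 0.42
¬(¬χ ∧ (¬(¬φ ∧ χ) ∧ (ψ ⇒ χ))) = 1 − 0.42 = 0.58
¬¬(¬χ ∧ (¬(¬φ ∧ χ) ∧ (ψ ⇒ χ))) = 1 − 0.58 = 0.42
¬¬¬(¬χ ∧ (¬(¬φ ∧ χ) ∧ (ψ ⇒ χ))) = 1 − 0.42 = 0.58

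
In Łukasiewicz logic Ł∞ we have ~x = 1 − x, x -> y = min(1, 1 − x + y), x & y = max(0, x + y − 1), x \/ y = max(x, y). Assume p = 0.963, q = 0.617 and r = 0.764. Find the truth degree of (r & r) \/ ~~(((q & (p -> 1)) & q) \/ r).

0.764

r & r = max(0, 0.764 + 0.764 − 1) = max(0, 0.528) = 0.528
p -> 1 = min(1, 1 − 0.963 + 1.000) = min(1, 1.037) = 1.000
q & (p -> 1) = max(0, 0.617 + 1.000 − 1) = max(0, 0.617) = 0.617
(q & (p -> 1)) & q = max(0, 0.617 + 0.617 − 1) = max(0, 0.234) = 0.234
((q & (p -> 1)) & q) \/ r = max(0.234, 0.764) = 0.764
~(((q & (p -> 1)) & q) \/ r) = 1 − 0.764 = 0.236
~~(((q & (p -> 1)) & q) \/ r) = 1 − 0.236 = 0.764
(r & r) \/ ~~(((q & (p -> 1)) & q) \/ r) = max(0.528, 0.764) = 0.764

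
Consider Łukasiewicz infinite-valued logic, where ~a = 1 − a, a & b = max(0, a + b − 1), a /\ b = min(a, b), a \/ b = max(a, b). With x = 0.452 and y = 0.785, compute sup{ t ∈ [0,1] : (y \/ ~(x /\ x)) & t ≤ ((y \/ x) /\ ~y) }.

0.430

x /\ x = min(0.452, 0.452) = 0.452
~(x /\ x) = 1 − 0.452 = 0.548
y \/ ~(x /\ x) = max(0.785, 0.548) = 0.785
So the left factor is y \/ ~(x /\ x) = 0.785.
y \/ x = max(0.785, 0.452) = 0.785
~y = 1 − 0.785 = 0.215
(y \/ x) /\ ~y = min(0.785, 0.215) = 0.215
So the right-hand bound is (y \/ x) /\ ~y = 0.215.
The residuum of the Łukasiewicz t-norm gives the supremum: min(1, 1 − 0.785 + 0.215).
1 − 0.785 + 0.215 = 0.430, so t = min(1, 0.430) = 0.430.
Check: 0.785 & 0.430 = max(0, 0.215) = 0.215 ≤ 0.215.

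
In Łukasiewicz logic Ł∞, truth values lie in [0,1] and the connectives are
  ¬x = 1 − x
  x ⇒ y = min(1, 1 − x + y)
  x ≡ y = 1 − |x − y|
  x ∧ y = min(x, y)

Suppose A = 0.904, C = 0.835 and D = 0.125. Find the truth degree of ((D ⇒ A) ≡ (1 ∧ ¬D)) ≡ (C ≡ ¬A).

0.386

D ⇒ A = min(1, 1 − 0.125 + 0.904) = min(1, 1.779) = 1.000
¬D = 1 − 0.125 = 0.875
1 ∧ ¬D = min(1.000, 0.875) = 0.875
(D ⇒ A) ≡ (1 ∧ ¬D) = 1 − |1.000 − 0.875| = 1 − 0.125 = 0.875
¬A = 1 − 0.904 = 0.096
C ≡ ¬A = 1 − |0.835 − 0.096| = 1 − 0.739 = 0.261
((D ⇒ A) ≡ (1 ∧ ¬D)) ≡ (C ≡ ¬A) = 1 − |0.875 − 0.261| = 1 − 0.614 = 0.386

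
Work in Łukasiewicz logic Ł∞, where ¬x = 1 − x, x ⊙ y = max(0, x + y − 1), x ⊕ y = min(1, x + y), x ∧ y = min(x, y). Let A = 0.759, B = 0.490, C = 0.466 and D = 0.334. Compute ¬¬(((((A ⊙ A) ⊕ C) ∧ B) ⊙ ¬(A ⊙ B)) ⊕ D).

A ⊙ A = max(0, 0.759 + 0.759 − 1) = max(0, 0.518) = 0.518
(A ⊙ A) ⊕ C = min(1, 0.518 + 0.466) = min(1, 0.984) = 0.984
((A ⊙ A) ⊕ C) ∧ B = min(0.984, 0.490) = 0.490
A ⊙ B = max(0, 0.759 + 0.490 − 1) = max(0, 0.249) = 0.249
¬(A ⊙ B) = 1 − 0.249 = 0.751
(((A ⊙ A) ⊕ C) ∧ B) ⊙ ¬(A ⊙ B) = max(0, 0.490 + 0.751 − 1) = max(0, 0.241) = 0.241
((((A ⊙ A) ⊕ C) ∧ B) ⊙ ¬(A ⊙ B)) ⊕ D = min(1, 0.241 + 0.334) = min(1, 0.575) = 0.575
¬(((((A ⊙ A) ⊕ C) ∧ B) ⊙ ¬(A ⊙ B)) ⊕ D) = 1 − 0.575 = 0.425
¬¬(((((A ⊙ A) ⊕ C) ∧ B) ⊙ ¬(A ⊙ B)) ⊕ D) = 1 − 0.425 = 0.575

0.575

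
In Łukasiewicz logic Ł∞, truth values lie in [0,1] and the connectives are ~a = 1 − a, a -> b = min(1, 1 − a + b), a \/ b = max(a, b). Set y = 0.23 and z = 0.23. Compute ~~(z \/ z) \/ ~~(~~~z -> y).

0.46

z \/ z = max(0.23, 0.23) = 0.23
~(z \/ z) = 1 − 0.23 = 0.77
~~(z \/ z) = 1 − 0.77 = 0.23
~z = 1 − 0.23 = 0.77
~~z = 1 − 0.77 = 0.23
~~~z = 1 − 0.23 = 0.77
~~~z -> y = min(1, 1 − 0.77 + 0.23) = min(1, 0.46) = 0.46
~(~~~z -> y) = 1 − 0.46 = 0.54
~~(~~~z -> y) = 1 − 0.54 = 0.46
~~(z \/ z) \/ ~~(~~~z -> y) = max(0.23, 0.46) = 0.46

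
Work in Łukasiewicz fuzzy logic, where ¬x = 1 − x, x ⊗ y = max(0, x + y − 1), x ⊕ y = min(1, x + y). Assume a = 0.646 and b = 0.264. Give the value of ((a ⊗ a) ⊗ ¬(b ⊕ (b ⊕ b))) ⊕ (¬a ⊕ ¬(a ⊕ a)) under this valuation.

a ⊗ a = max(0, 0.646 + 0.646 − 1) = max(0, 0.292) = 0.292
b ⊕ b = min(1, 0.264 + 0.264) = min(1, 0.528) = 0.528
b ⊕ (b ⊕ b) = min(1, 0.264 + 0.528) = min(1, 0.792) = 0.792
¬(b ⊕ (b ⊕ b)) = 1 − 0.792 = 0.208
(a ⊗ a) ⊗ ¬(b ⊕ (b ⊕ b)) = max(0, 0.292 + 0.208 − 1) = max(0, -0.500) = 0.000
¬a = 1 − 0.646 = 0.354
a ⊕ a = min(1, 0.646 + 0.646) = min(1, 1.292) = 1.000
¬(a ⊕ a) = 1 − 1.000 = 0.000
¬a ⊕ ¬(a ⊕ a) = min(1, 0.354 + 0.000) = min(1, 0.354) = 0.354
((a ⊗ a) ⊗ ¬(b ⊕ (b ⊕ b))) ⊕ (¬a ⊕ ¬(a ⊕ a)) = min(1, 0.000 + 0.354) = min(1, 0.354) = 0.354

0.354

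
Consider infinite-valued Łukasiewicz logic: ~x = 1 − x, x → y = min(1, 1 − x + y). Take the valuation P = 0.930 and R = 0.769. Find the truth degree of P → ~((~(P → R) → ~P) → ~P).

0.909

P → R = min(1, 1 − 0.930 + 0.769) = min(1, 0.839) = 0.839
~(P → R) = 1 − 0.839 = 0.161
~P = 1 − 0.930 = 0.070
~(P → R) → ~P = min(1, 1 − 0.161 + 0.070) = min(1, 0.909) = 0.909
(~(P → R) → ~P) → ~P = min(1, 1 − 0.909 + 0.070) = min(1, 0.161) = 0.161
~((~(P → R) → ~P) → ~P) = 1 − 0.161 = 0.839
P → ~((~(P → R) → ~P) → ~P) = min(1, 1 − 0.930 + 0.839) = min(1, 0.909) = 0.909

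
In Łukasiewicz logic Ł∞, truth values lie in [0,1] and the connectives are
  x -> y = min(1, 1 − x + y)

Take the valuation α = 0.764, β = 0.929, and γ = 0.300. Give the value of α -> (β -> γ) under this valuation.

β -> γ = min(1, 1 − 0.929 + 0.300) = min(1, 0.371) = 0.371
α -> (β -> γ) = min(1, 1 − 0.764 + 0.371) = min(1, 0.607) = 0.607

0.607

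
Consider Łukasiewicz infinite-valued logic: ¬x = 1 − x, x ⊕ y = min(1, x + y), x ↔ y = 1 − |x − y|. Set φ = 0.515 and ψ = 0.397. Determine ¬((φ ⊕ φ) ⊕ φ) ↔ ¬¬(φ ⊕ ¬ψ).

φ ⊕ φ = min(1, 0.515 + 0.515) = min(1, 1.030) = 1.000
(φ ⊕ φ) ⊕ φ = min(1, 1.000 + 0.515) = min(1, 1.515) = 1.000
¬((φ ⊕ φ) ⊕ φ) = 1 − 1.000 = 0.000
¬ψ = 1 − 0.397 = 0.603
φ ⊕ ¬ψ = min(1, 0.515 + 0.603) = min(1, 1.118) = 1.000
¬(φ ⊕ ¬ψ) = 1 − 1.000 = 0.000
¬¬(φ ⊕ ¬ψ) = 1 − 0.000 = 1.000
¬((φ ⊕ φ) ⊕ φ) ↔ ¬¬(φ ⊕ ¬ψ) = 1 − |0.000 − 1.000| = 1 − 1.000 = 0.000

0.000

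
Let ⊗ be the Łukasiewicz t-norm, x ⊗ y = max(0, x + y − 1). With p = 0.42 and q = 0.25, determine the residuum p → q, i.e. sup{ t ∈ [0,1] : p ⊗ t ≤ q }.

The residuum of the Łukasiewicz t-norm gives the supremum: min(1, 1 − 0.42 + 0.25).
1 − 0.42 + 0.25 = 0.83, so t = min(1, 0.83) = 0.83.
Check: 0.42 ⊗ 0.83 = max(0, 0.25) = 0.25 ≤ 0.25.

0.83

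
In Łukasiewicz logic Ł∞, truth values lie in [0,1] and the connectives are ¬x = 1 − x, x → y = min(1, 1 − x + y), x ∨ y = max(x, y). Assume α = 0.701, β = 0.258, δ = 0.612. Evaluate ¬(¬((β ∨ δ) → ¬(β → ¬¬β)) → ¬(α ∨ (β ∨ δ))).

0.313

β ∨ δ = max(0.258, 0.612) = 0.612
¬β = 1 − 0.258 = 0.742
¬¬β = 1 − 0.742 = 0.258
β → ¬¬β = min(1, 1 − 0.258 + 0.258) = min(1, 1.000) = 1.000
¬(β → ¬¬β) = 1 − 1.000 = 0.000
(β ∨ δ) → ¬(β → ¬¬β) = min(1, 1 − 0.612 + 0.000) = min(1, 0.388) = 0.388
¬((β ∨ δ) → ¬(β → ¬¬β)) = 1 − 0.388 = 0.612
α ∨ (β ∨ δ) = max(0.701, 0.612) = 0.701
¬(α ∨ (β ∨ δ)) = 1 − 0.701 = 0.299
¬((β ∨ δ) → ¬(β → ¬¬β)) → ¬(α ∨ (β ∨ δ)) = min(1, 1 − 0.612 + 0.299) = min(1, 0.687) = 0.687
¬(¬((β ∨ δ) → ¬(β → ¬¬β)) → ¬(α ∨ (β ∨ δ))) = 1 − 0.687 = 0.313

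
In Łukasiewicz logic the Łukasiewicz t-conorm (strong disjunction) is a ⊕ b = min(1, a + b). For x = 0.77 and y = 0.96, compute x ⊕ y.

x ⊕ y = min(1, 0.77 + 0.96) = min(1, 1.73) = 1.00
For comparison, the Gödel t-conorm max(a, b) would give 0.96.

1.00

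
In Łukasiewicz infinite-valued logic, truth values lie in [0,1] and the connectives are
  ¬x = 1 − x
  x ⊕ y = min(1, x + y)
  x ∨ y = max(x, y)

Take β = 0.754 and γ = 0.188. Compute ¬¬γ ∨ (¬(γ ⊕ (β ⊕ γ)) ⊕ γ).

¬γ = 1 − 0.188 = 0.812
¬¬γ = 1 − 0.812 = 0.188
β ⊕ γ = min(1, 0.754 + 0.188) = min(1, 0.942) = 0.942
γ ⊕ (β ⊕ γ) = min(1, 0.188 + 0.942) = min(1, 1.130) = 1.000
¬(γ ⊕ (β ⊕ γ)) = 1 − 1.000 = 0.000
¬(γ ⊕ (β ⊕ γ)) ⊕ γ = min(1, 0.000 + 0.188) = min(1, 0.188) = 0.188
¬¬γ ∨ (¬(γ ⊕ (β ⊕ γ)) ⊕ γ) = max(0.188, 0.188) = 0.188

0.188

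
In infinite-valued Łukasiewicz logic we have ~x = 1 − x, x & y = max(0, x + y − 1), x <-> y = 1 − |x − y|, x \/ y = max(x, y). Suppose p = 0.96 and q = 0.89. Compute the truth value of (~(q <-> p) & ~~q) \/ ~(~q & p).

0.93

q <-> p = 1 − |0.89 − 0.96| = 1 − 0.07 = 0.93
~(q <-> p) = 1 − 0.93 = 0.07
~q = 1 − 0.89 = 0.11
~~q = 1 − 0.11 = 0.89
~(q <-> p) & ~~q = max(0, 0.07 + 0.89 − 1) = max(0, -0.04) = 0.00
~q & p = max(0, 0.11 + 0.96 − 1) = max(0, 0.07) = 0.07
~(~q & p) = 1 − 0.07 = 0.93
(~(q <-> p) & ~~q) \/ ~(~q & p) = max(0.00, 0.93) = 0.93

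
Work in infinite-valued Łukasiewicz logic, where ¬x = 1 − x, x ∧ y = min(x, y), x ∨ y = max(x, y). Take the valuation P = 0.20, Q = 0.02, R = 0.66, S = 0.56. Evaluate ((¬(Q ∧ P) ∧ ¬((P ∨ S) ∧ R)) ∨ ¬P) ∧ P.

0.20

Q ∧ P = min(0.02, 0.20) = 0.02
¬(Q ∧ P) = 1 − 0.02 = 0.98
P ∨ S = max(0.20, 0.56) = 0.56
(P ∨ S) ∧ R = min(0.56, 0.66) = 0.56
¬((P ∨ S) ∧ R) = 1 − 0.56 = 0.44
¬(Q ∧ P) ∧ ¬((P ∨ S) ∧ R) = min(0.98, 0.44) = 0.44
¬P = 1 − 0.20 = 0.80
(¬(Q ∧ P) ∧ ¬((P ∨ S) ∧ R)) ∨ ¬P = max(0.44, 0.80) = 0.80
((¬(Q ∧ P) ∧ ¬((P ∨ S) ∧ R)) ∨ ¬P) ∧ P = min(0.80, 0.20) = 0.20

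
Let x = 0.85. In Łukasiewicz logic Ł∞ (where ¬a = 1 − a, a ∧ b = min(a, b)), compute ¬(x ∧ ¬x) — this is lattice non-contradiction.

0.85

¬x = 1 − 0.85 = 0.15
x ∧ ¬x = min(0.85, 0.15) = 0.15
¬(x ∧ ¬x) = 1 − 0.15 = 0.85
(The value 0.85 < 1 shows this instance is not satisfied; not a Ł∞-tautology — its value is 1 − min(a, 1−a).)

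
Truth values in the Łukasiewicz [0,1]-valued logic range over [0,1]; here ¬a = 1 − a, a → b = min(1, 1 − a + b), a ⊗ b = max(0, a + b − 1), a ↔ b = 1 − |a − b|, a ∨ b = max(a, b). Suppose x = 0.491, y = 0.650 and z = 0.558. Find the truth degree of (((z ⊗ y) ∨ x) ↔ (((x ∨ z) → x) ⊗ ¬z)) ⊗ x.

z ⊗ y = max(0, 0.558 + 0.650 − 1) = max(0, 0.208) = 0.208
(z ⊗ y) ∨ x = max(0.208, 0.491) = 0.491
x ∨ z = max(0.491, 0.558) = 0.558
(x ∨ z) → x = min(1, 1 − 0.558 + 0.491) = min(1, 0.933) = 0.933
¬z = 1 − 0.558 = 0.442
((x ∨ z) → x) ⊗ ¬z = max(0, 0.933 + 0.442 − 1) = max(0, 0.375) = 0.375
((z ⊗ y) ∨ x) ↔ (((x ∨ z) → x) ⊗ ¬z) = 1 − |0.491 − 0.375| = 1 − 0.116 = 0.884
(((z ⊗ y) ∨ x) ↔ (((x ∨ z) → x) ⊗ ¬z)) ⊗ x = max(0, 0.884 + 0.491 − 1) = max(0, 0.375) = 0.375

0.375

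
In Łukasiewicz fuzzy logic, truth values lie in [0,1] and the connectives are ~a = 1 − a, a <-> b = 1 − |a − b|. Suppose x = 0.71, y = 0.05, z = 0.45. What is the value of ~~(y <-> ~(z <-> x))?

z <-> x = 1 − |0.45 − 0.71| = 1 − 0.26 = 0.74
~(z <-> x) = 1 − 0.74 = 0.26
y <-> ~(z <-> x) = 1 − |0.05 − 0.26| = 1 − 0.21 = 0.79
~(y <-> ~(z <-> x)) = 1 − 0.79 = 0.21
~~(y <-> ~(z <-> x)) = 1 − 0.21 = 0.79

0.79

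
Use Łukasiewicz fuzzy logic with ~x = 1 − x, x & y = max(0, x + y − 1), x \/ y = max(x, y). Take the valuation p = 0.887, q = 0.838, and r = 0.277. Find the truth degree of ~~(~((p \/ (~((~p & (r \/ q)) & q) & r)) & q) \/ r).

0.277

~p = 1 − 0.887 = 0.113
r \/ q = max(0.277, 0.838) = 0.838
~p & (r \/ q) = max(0, 0.113 + 0.838 − 1) = max(0, -0.049) = 0.000
(~p & (r \/ q)) & q = max(0, 0.000 + 0.838 − 1) = max(0, -0.162) = 0.000
~((~p & (r \/ q)) & q) = 1 − 0.000 = 1.000
~((~p & (r \/ q)) & q) & r = max(0, 1.000 + 0.277 − 1) = max(0, 0.277) = 0.277
p \/ (~((~p & (r \/ q)) & q) & r) = max(0.887, 0.277) = 0.887
(p \/ (~((~p & (r \/ q)) & q) & r)) & q = max(0, 0.887 + 0.838 − 1) = max(0, 0.725) = 0.725
~((p \/ (~((~p & (r \/ q)) & q) & r)) & q) = 1 − 0.725 = 0.275
~((p \/ (~((~p & (r \/ q)) & q) & r)) & q) \/ r = max(0.275, 0.277) = 0.277
~(~((p \/ (~((~p & (r \/ q)) & q) & r)) & q) \/ r) = 1 − 0.277 = 0.723
~~(~((p \/ (~((~p & (r \/ q)) & q) & r)) & q) \/ r) = 1 − 0.723 = 0.277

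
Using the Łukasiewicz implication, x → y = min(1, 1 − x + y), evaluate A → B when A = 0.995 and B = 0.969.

0.974

A → B = min(1, 1 − 0.995 + 0.969) = min(1, 0.974) = 0.974
For comparison, the Gödel implication (1 if x ≤ y else y) would give 0.969.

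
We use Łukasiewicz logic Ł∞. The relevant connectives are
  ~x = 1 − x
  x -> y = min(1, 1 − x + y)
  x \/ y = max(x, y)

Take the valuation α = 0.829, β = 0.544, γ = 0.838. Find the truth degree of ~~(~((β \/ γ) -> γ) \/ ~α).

β \/ γ = max(0.544, 0.838) = 0.838
(β \/ γ) -> γ = min(1, 1 − 0.838 + 0.838) = min(1, 1.000) = 1.000
~((β \/ γ) -> γ) = 1 − 1.000 = 0.000
~α = 1 − 0.829 = 0.171
~((β \/ γ) -> γ) \/ ~α = max(0.000, 0.171) = 0.171
~(~((β \/ γ) -> γ) \/ ~α) = 1 − 0.171 = 0.829
~~(~((β \/ γ) -> γ) \/ ~α) = 1 − 0.829 = 0.171

0.171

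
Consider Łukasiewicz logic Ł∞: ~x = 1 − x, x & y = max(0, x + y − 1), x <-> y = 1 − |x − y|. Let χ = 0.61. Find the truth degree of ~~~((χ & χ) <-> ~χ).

0.17

χ & χ = max(0, 0.61 + 0.61 − 1) = max(0, 0.22) = 0.22
~χ = 1 − 0.61 = 0.39
(χ & χ) <-> ~χ = 1 − |0.22 − 0.39| = 1 − 0.17 = 0.83
~((χ & χ) <-> ~χ) = 1 − 0.83 = 0.17
~~((χ & χ) <-> ~χ) = 1 − 0.17 = 0.83
~~~((χ & χ) <-> ~χ) = 1 − 0.83 = 0.17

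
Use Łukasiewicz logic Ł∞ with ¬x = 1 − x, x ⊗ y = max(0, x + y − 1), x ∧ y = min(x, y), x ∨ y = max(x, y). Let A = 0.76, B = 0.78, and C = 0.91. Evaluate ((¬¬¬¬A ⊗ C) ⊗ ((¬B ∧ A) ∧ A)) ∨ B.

0.78

¬A = 1 − 0.76 = 0.24
¬¬A = 1 − 0.24 = 0.76
¬¬¬A = 1 − 0.76 = 0.24
¬¬¬¬A = 1 − 0.24 = 0.76
¬¬¬¬A ⊗ C = max(0, 0.76 + 0.91 − 1) = max(0, 0.67) = 0.67
¬B = 1 − 0.78 = 0.22
¬B ∧ A = min(0.22, 0.76) = 0.22
(¬B ∧ A) ∧ A = min(0.22, 0.76) = 0.22
(¬¬¬¬A ⊗ C) ⊗ ((¬B ∧ A) ∧ A) = max(0, 0.67 + 0.22 − 1) = max(0, -0.11) = 0.00
((¬¬¬¬A ⊗ C) ⊗ ((¬B ∧ A) ∧ A)) ∨ B = max(0.00, 0.78) = 0.78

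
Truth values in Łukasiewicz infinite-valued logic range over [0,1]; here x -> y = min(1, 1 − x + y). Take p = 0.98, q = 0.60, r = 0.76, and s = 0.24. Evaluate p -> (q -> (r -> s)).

r -> s = min(1, 1 − 0.76 + 0.24) = min(1, 0.48) = 0.48
q -> (r -> s) = min(1, 1 − 0.60 + 0.48) = min(1, 0.88) = 0.88
p -> (q -> (r -> s)) = min(1, 1 − 0.98 + 0.88) = min(1, 0.90) = 0.90

0.90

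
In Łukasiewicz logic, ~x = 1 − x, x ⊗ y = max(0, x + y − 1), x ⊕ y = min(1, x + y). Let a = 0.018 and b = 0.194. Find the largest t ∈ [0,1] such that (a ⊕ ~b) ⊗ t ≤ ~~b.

~b = 1 − 0.194 = 0.806
a ⊕ ~b = min(1, 0.018 + 0.806) = min(1, 0.824) = 0.824
So the left factor is a ⊕ ~b = 0.824.
~~b = 1 − 0.806 = 0.194
So the right-hand bound is ~~b = 0.194.
The residuum of the Łukasiewicz t-norm gives the supremum: min(1, 1 − 0.824 + 0.194).
1 − 0.824 + 0.194 = 0.370, so t = min(1, 0.370) = 0.370.
Check: 0.824 ⊗ 0.370 = max(0, 0.194) = 0.194 ≤ 0.194.

0.370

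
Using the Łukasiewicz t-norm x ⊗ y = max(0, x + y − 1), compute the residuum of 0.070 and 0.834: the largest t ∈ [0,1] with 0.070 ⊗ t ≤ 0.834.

The residuum of the Łukasiewicz t-norm gives the supremum: min(1, 1 − 0.070 + 0.834).
1 − 0.070 + 0.834 = 1.764, so t = min(1, 1.764) = 1.000.
Check: 0.070 ⊗ 1.000 = max(0, 0.070) = 0.070 ≤ 0.834.

1.000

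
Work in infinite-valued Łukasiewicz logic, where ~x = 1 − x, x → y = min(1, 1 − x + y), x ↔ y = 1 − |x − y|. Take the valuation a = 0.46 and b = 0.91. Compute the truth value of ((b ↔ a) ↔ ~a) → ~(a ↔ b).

0.46

b ↔ a = 1 − |0.91 − 0.46| = 1 − 0.45 = 0.55
~a = 1 − 0.46 = 0.54
(b ↔ a) ↔ ~a = 1 − |0.55 − 0.54| = 1 − 0.01 = 0.99
a ↔ b = 1 − |0.46 − 0.91| = 1 − 0.45 = 0.55
~(a ↔ b) = 1 − 0.55 = 0.45
((b ↔ a) ↔ ~a) → ~(a ↔ b) = min(1, 1 − 0.99 + 0.45) = min(1, 0.46) = 0.46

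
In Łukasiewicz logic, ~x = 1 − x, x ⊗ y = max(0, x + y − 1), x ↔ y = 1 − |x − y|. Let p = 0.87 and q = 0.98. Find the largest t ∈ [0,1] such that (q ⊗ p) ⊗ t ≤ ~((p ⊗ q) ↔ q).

q ⊗ p = max(0, 0.98 + 0.87 − 1) = max(0, 0.85) = 0.85
So the left factor is q ⊗ p = 0.85.
p ⊗ q = max(0, 0.87 + 0.98 − 1) = max(0, 0.85) = 0.85
(p ⊗ q) ↔ q = 1 − |0.85 − 0.98| = 1 − 0.13 = 0.87
~((p ⊗ q) ↔ q) = 1 − 0.87 = 0.13
So the right-hand bound is ~((p ⊗ q) ↔ q) = 0.13.
The residuum of the Łukasiewicz t-norm gives the supremum: min(1, 1 − 0.85 + 0.13).
1 − 0.85 + 0.13 = 0.28, so t = min(1, 0.28) = 0.28.
Check: 0.85 ⊗ 0.28 = max(0, 0.13) = 0.13 ≤ 0.13.

0.28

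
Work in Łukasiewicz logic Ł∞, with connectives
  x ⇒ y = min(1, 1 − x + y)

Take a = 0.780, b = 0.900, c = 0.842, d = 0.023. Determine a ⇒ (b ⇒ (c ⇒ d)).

c ⇒ d = min(1, 1 − 0.842 + 0.023) = min(1, 0.181) = 0.181
b ⇒ (c ⇒ d) = min(1, 1 − 0.900 + 0.181) = min(1, 0.281) = 0.281
a ⇒ (b ⇒ (c ⇒ d)) = min(1, 1 − 0.780 + 0.281) = min(1, 0.501) = 0.501

0.501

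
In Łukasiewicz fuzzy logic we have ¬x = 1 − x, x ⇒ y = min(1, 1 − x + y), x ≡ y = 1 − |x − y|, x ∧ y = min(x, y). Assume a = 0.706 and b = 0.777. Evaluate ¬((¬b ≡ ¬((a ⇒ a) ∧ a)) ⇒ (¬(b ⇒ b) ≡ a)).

0.635

¬b = 1 − 0.777 = 0.223
a ⇒ a = min(1, 1 − 0.706 + 0.706) = min(1, 1.000) = 1.000
(a ⇒ a) ∧ a = min(1.000, 0.706) = 0.706
¬((a ⇒ a) ∧ a) = 1 − 0.706 = 0.294
¬b ≡ ¬((a ⇒ a) ∧ a) = 1 − |0.223 − 0.294| = 1 − 0.071 = 0.929
b ⇒ b = min(1, 1 − 0.777 + 0.777) = min(1, 1.000) = 1.000
¬(b ⇒ b) = 1 − 1.000 = 0.000
¬(b ⇒ b) ≡ a = 1 − |0.000 − 0.706| = 1 − 0.706 = 0.294
(¬b ≡ ¬((a ⇒ a) ∧ a)) ⇒ (¬(b ⇒ b) ≡ a) = min(1, 1 − 0.929 + 0.294) = min(1, 0.365) = 0.365
¬((¬b ≡ ¬((a ⇒ a) ∧ a)) ⇒ (¬(b ⇒ b) ≡ a)) = 1 − 0.365 = 0.635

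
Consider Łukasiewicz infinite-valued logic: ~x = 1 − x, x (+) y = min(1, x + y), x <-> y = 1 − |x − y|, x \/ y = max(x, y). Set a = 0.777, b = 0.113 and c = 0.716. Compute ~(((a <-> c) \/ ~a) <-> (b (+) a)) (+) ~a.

0.272

a <-> c = 1 − |0.777 − 0.716| = 1 − 0.061 = 0.939
~a = 1 − 0.777 = 0.223
(a <-> c) \/ ~a = max(0.939, 0.223) = 0.939
b (+) a = min(1, 0.113 + 0.777) = min(1, 0.890) = 0.890
((a <-> c) \/ ~a) <-> (b (+) a) = 1 − |0.939 − 0.890| = 1 − 0.049 = 0.951
~(((a <-> c) \/ ~a) <-> (b (+) a)) = 1 − 0.951 = 0.049
~(((a <-> c) \/ ~a) <-> (b (+) a)) (+) ~a = min(1, 0.049 + 0.223) = min(1, 0.272) = 0.272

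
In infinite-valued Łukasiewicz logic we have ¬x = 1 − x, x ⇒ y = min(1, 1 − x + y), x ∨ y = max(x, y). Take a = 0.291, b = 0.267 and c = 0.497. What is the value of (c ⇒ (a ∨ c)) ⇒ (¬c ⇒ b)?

a ∨ c = max(0.291, 0.497) = 0.497
c ⇒ (a ∨ c) = min(1, 1 − 0.497 + 0.497) = min(1, 1.000) = 1.000
¬c = 1 − 0.497 = 0.503
¬c ⇒ b = min(1, 1 − 0.503 + 0.267) = min(1, 0.764) = 0.764
(c ⇒ (a ∨ c)) ⇒ (¬c ⇒ b) = min(1, 1 − 1.000 + 0.764) = min(1, 0.764) = 0.764

0.764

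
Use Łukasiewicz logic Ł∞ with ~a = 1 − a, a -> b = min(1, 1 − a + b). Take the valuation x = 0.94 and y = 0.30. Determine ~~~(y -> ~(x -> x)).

0.30

x -> x = min(1, 1 − 0.94 + 0.94) = min(1, 1.00) = 1.00
~(x -> x) = 1 − 1.00 = 0.00
y -> ~(x -> x) = min(1, 1 − 0.30 + 0.00) = min(1, 0.70) = 0.70
~(y -> ~(x -> x)) = 1 − 0.70 = 0.30
~~(y -> ~(x -> x)) = 1 − 0.30 = 0.70
~~~(y -> ~(x -> x)) = 1 − 0.70 = 0.30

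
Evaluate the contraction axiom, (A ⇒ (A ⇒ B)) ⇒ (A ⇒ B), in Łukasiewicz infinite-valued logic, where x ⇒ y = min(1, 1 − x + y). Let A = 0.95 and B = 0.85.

0.95

A ⇒ B = min(1, 1 − 0.95 + 0.85) = min(1, 0.90) = 0.90
A ⇒ (A ⇒ B) = min(1, 1 − 0.95 + 0.90) = min(1, 0.95) = 0.95
(A ⇒ (A ⇒ B)) ⇒ (A ⇒ B) = min(1, 1 − 0.95 + 0.90) = min(1, 0.95) = 0.95
(The value 0.95 < 1 shows this instance is not satisfied; fails in Ł∞ (the t-norm is not idempotent).)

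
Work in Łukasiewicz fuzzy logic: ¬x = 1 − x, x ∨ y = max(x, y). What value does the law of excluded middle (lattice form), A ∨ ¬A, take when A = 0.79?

¬A = 1 − 0.79 = 0.21
A ∨ ¬A = max(0.79, 0.21) = 0.79
(The value 0.79 < 1 shows this instance is not satisfied; not a Ł∞-tautology — its value is max(a, 1−a).)

0.79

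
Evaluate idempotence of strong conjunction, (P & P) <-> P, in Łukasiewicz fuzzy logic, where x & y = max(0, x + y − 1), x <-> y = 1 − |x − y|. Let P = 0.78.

P & P = max(0, 0.78 + 0.78 − 1) = max(0, 0.56) = 0.56
(P & P) <-> P = 1 − |0.56 − 0.78| = 1 − 0.22 = 0.78
(The value 0.78 < 1 shows this instance is not satisfied; fails in Ł∞ since a ⊗ a = max(0, 2a−1) ≠ a in general.)

0.78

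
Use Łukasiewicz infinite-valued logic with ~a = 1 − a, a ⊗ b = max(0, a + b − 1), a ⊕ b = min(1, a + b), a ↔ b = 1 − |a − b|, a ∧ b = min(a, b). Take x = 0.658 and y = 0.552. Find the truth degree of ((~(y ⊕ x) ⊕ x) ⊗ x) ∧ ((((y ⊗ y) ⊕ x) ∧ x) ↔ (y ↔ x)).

0.316

y ⊕ x = min(1, 0.552 + 0.658) = min(1, 1.210) = 1.000
~(y ⊕ x) = 1 − 1.000 = 0.000
~(y ⊕ x) ⊕ x = min(1, 0.000 + 0.658) = min(1, 0.658) = 0.658
(~(y ⊕ x) ⊕ x) ⊗ x = max(0, 0.658 + 0.658 − 1) = max(0, 0.316) = 0.316
y ⊗ y = max(0, 0.552 + 0.552 − 1) = max(0, 0.104) = 0.104
(y ⊗ y) ⊕ x = min(1, 0.104 + 0.658) = min(1, 0.762) = 0.762
((y ⊗ y) ⊕ x) ∧ x = min(0.762, 0.658) = 0.658
y ↔ x = 1 − |0.552 − 0.658| = 1 − 0.106 = 0.894
(((y ⊗ y) ⊕ x) ∧ x) ↔ (y ↔ x) = 1 − |0.658 − 0.894| = 1 − 0.236 = 0.764
((~(y ⊕ x) ⊕ x) ⊗ x) ∧ ((((y ⊗ y) ⊕ x) ∧ x) ↔ (y ↔ x)) = min(0.316, 0.764) = 0.316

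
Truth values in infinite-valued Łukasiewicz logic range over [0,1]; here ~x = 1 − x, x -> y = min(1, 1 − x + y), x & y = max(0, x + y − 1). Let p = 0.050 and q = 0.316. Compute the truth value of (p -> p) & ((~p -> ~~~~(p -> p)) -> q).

0.316

p -> p = min(1, 1 − 0.050 + 0.050) = min(1, 1.000) = 1.000
~p = 1 − 0.050 = 0.950
~(p -> p) = 1 − 1.000 = 0.000
~~(p -> p) = 1 − 0.000 = 1.000
~~~(p -> p) = 1 − 1.000 = 0.000
~~~~(p -> p) = 1 − 0.000 = 1.000
~p -> ~~~~(p -> p) = min(1, 1 − 0.950 + 1.000) = min(1, 1.050) = 1.000
(~p -> ~~~~(p -> p)) -> q = min(1, 1 − 1.000 + 0.316) = min(1, 0.316) = 0.316
(p -> p) & ((~p -> ~~~~(p -> p)) -> q) = max(0, 1.000 + 0.316 − 1) = max(0, 0.316) = 0.316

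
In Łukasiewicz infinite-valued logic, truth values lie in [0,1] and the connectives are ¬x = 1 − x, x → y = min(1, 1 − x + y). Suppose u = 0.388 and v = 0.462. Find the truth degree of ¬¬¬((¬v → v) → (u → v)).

¬v = 1 − 0.462 = 0.538
¬v → v = min(1, 1 − 0.538 + 0.462) = min(1, 0.924) = 0.924
u → v = min(1, 1 − 0.388 + 0.462) = min(1, 1.074) = 1.000
(¬v → v) → (u → v) = min(1, 1 − 0.924 + 1.000) = min(1, 1.076) = 1.000
¬((¬v → v) → (u → v)) = 1 − 1.000 = 0.000
¬¬((¬v → v) → (u → v)) = 1 − 0.000 = 1.000
¬¬¬((¬v → v) → (u → v)) = 1 − 1.000 = 0.000

0.000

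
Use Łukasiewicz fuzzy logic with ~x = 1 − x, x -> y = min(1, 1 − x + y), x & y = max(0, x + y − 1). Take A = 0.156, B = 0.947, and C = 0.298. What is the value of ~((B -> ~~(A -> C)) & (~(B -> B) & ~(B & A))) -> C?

A -> C = min(1, 1 − 0.156 + 0.298) = min(1, 1.142) = 1.000
~(A -> C) = 1 − 1.000 = 0.000
~~(A -> C) = 1 − 0.000 = 1.000
B -> ~~(A -> C) = min(1, 1 − 0.947 + 1.000) = min(1, 1.053) = 1.000
B -> B = min(1, 1 − 0.947 + 0.947) = min(1, 1.000) = 1.000
~(B -> B) = 1 − 1.000 = 0.000
B & A = max(0, 0.947 + 0.156 − 1) = max(0, 0.103) = 0.103
~(B & A) = 1 − 0.103 = 0.897
~(B -> B) & ~(B & A) = max(0, 0.000 + 0.897 − 1) = max(0, -0.103) = 0.000
(B -> ~~(A -> C)) & (~(B -> B) & ~(B & A)) = max(0, 1.000 + 0.000 − 1) = max(0, 0.000) = 0.000
~((B -> ~~(A -> C)) & (~(B -> B) & ~(B & A))) = 1 − 0.000 = 1.000
~((B -> ~~(A -> C)) & (~(B -> B) & ~(B & A))) -> C = min(1, 1 − 1.000 + 0.298) = min(1, 0.298) = 0.298

0.298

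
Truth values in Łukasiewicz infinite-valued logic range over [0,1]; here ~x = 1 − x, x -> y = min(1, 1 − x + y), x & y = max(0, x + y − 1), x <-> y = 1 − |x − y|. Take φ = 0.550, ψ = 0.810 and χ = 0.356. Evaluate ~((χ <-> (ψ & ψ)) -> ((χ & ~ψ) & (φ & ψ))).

0.736

ψ & ψ = max(0, 0.810 + 0.810 − 1) = max(0, 0.620) = 0.620
χ <-> (ψ & ψ) = 1 − |0.356 − 0.620| = 1 − 0.264 = 0.736
~ψ = 1 − 0.810 = 0.190
χ & ~ψ = max(0, 0.356 + 0.190 − 1) = max(0, -0.454) = 0.000
φ & ψ = max(0, 0.550 + 0.810 − 1) = max(0, 0.360) = 0.360
(χ & ~ψ) & (φ & ψ) = max(0, 0.000 + 0.360 − 1) = max(0, -0.640) = 0.000
(χ <-> (ψ & ψ)) -> ((χ & ~ψ) & (φ & ψ)) = min(1, 1 − 0.736 + 0.000) = min(1, 0.264) = 0.264
~((χ <-> (ψ & ψ)) -> ((χ & ~ψ) & (φ & ψ))) = 1 − 0.264 = 0.736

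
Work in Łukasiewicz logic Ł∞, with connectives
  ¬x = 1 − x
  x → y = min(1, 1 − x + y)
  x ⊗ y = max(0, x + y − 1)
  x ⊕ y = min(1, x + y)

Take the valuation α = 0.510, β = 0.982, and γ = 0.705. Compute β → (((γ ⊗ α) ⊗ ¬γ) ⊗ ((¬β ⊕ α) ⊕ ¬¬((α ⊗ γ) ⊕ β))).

0.018

γ ⊗ α = max(0, 0.705 + 0.510 − 1) = max(0, 0.215) = 0.215
¬γ = 1 − 0.705 = 0.295
(γ ⊗ α) ⊗ ¬γ = max(0, 0.215 + 0.295 − 1) = max(0, -0.490) = 0.000
¬β = 1 − 0.982 = 0.018
¬β ⊕ α = min(1, 0.018 + 0.510) = min(1, 0.528) = 0.528
α ⊗ γ = max(0, 0.510 + 0.705 − 1) = max(0, 0.215) = 0.215
(α ⊗ γ) ⊕ β = min(1, 0.215 + 0.982) = min(1, 1.197) = 1.000
¬((α ⊗ γ) ⊕ β) = 1 − 1.000 = 0.000
¬¬((α ⊗ γ) ⊕ β) = 1 − 0.000 = 1.000
(¬β ⊕ α) ⊕ ¬¬((α ⊗ γ) ⊕ β) = min(1, 0.528 + 1.000) = min(1, 1.528) = 1.000
((γ ⊗ α) ⊗ ¬γ) ⊗ ((¬β ⊕ α) ⊕ ¬¬((α ⊗ γ) ⊕ β)) = max(0, 0.000 + 1.000 − 1) = max(0, 0.000) = 0.000
β → (((γ ⊗ α) ⊗ ¬γ) ⊗ ((¬β ⊕ α) ⊕ ¬¬((α ⊗ γ) ⊕ β))) = min(1, 1 − 0.982 + 0.000) = min(1, 0.018) = 0.018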